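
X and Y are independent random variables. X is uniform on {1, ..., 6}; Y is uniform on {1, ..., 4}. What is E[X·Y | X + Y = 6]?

15/2

Outcomes with X + Y = 6: (2,4), (3,3), (4,2), (5,1), each with probability 1/24.
E[X·Y | X + Y = 6] = (8 + 9 + 8 + 5) / 4 = 15/2.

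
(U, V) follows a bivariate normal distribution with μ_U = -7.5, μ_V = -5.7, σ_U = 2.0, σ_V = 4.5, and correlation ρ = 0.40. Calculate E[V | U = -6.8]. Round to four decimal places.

-5.0700

The regression of V on U has slope ρ·σ_V/σ_U and passes through (μ_U, μ_V).
E[V | U=-6.8] = -5.7 + (0.40)·(4.5/2.0)·(-6.8 − (-7.5)) = -5.7 + (0.9)·(0.7) = -5.0700.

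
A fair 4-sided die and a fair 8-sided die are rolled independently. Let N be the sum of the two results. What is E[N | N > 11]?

P(N > 11) = 1/32.
Σ over the event: 12·1/32 = 3/8.
E[N | N > 11] = (3/8) / (1/32) = 12.

12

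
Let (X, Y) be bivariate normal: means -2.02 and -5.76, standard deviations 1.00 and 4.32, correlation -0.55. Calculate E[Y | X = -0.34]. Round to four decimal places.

-9.7517

The regression of Y on X has slope ρ·σ_Y/σ_X and passes through (μ_X, μ_Y).
E[Y | X=-0.34] = -5.76 + (-0.55)·(4.32/1.00)·(-0.34 − (-2.02)) = -5.76 + (-2.376)·(1.68) = -9.7517.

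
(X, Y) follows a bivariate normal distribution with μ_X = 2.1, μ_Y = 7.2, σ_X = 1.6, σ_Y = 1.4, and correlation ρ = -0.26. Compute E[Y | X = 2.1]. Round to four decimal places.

7.2000

The regression of Y on X has slope ρ·σ_Y/σ_X and passes through (μ_X, μ_Y).
E[Y | X=2.1] = 7.2 + (-0.26)·(1.4/1.6)·(2.1 − (2.1)) = 7.2 + (-0.2275)·(0) = 7.2000.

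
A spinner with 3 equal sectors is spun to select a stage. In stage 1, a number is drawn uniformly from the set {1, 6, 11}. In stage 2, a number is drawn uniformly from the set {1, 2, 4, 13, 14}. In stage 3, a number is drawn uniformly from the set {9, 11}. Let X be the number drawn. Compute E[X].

E[X | stage 1] = (1+6+11)/3 = 6.
E[X | stage 2] = (1+2+4+13+14)/5 = 34/5.
E[X | stage 3] = (9+11)/2 = 10.
E[X] = (1/3)·(6) + (1/3)·(34/5) + (1/3)·(10) = 38/5.

38/5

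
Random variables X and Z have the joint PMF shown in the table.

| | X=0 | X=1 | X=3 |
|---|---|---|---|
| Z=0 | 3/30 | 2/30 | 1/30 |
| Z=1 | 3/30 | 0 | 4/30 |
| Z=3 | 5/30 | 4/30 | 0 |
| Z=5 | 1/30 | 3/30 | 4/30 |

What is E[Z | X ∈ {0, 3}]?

47/21

P(X ∈ {0, 3}) = 7/10.
Σ Z·P over the event = 0·(3/30) + 1·(3/30) + 3·(5/30) + 5·(1/30) + 0·(1/30) + 1·(4/30) + 5·(4/30) = 47/30.
E[Z | X ∈ {0, 3}] = (47/30) / (7/10) = 47/21.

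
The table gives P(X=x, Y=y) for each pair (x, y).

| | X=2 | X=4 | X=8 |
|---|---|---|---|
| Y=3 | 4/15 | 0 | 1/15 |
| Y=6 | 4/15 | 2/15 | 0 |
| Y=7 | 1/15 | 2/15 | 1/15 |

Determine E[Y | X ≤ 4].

69/13

P(X ≤ 4) = 13/15.
Summing Y·P(X=x,Y=y) over the conditioning event gives 23/5.
E[Y | X ≤ 4] = (23/5) / (13/15) = 69/13.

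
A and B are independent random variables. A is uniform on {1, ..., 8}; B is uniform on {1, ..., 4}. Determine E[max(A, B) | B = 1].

9/2

Outcomes with B = 1: (1,1), (2,1), (3,1), (4,1), (5,1), (6,1), (7,1), (8,1), each with probability 1/32.
E[max(A, B) | B = 1] = (1 + 2 + 3 + 4 + 5 + 6 + 7 + 8) / 8 = 9/2.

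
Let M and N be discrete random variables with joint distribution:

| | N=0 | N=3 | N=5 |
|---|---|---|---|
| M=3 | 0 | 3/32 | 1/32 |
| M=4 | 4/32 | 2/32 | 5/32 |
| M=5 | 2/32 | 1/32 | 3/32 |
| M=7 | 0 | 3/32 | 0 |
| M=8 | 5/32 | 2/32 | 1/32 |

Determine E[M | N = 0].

P(N = 0) = 11/32.
Σ M·P over the event = 4·(4/32) + 5·(2/32) + 8·(5/32) = 33/16.
E[M | N = 0] = (33/16) / (11/32) = 6.

6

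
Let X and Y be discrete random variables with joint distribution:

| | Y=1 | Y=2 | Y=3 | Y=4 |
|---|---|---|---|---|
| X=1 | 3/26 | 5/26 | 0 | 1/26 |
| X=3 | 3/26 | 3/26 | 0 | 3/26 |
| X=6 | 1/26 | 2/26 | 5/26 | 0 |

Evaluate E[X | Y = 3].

6

P(Y = 3) = 5/26.
Σ X·P over the event = 6·(5/26) = 15/13.
E[X | Y = 3] = (15/13) / (5/26) = 6.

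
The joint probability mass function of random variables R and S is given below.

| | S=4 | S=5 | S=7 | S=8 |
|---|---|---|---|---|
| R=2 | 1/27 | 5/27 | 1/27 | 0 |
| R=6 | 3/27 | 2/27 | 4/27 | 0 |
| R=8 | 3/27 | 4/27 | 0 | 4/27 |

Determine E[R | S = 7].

26/5

P(S = 7) = 5/27.
Σ R·P over the event = 2·(1/27) + 6·(4/27) = 26/27.
E[R | S = 7] = (26/27) / (5/27) = 26/5.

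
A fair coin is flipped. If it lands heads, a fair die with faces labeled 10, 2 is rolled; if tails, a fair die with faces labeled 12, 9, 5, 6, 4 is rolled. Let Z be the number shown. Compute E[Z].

E[Z | heads] = (10+2)/2 = 6.
E[Z | tails] = (12+9+5+6+4)/5 = 36/5.
By the law of total expectation,
E[Z] = (1/2)·(6) + (1/2)·(36/5) = 33/5.

33/5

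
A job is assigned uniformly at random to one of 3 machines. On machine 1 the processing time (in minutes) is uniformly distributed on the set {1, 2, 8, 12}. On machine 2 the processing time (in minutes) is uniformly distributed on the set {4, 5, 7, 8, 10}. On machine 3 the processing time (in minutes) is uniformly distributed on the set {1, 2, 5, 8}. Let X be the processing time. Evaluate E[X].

331/60

E[X | machine 1] = (1+2+8+12)/4 = 23/4.
E[X | machine 2] = (4+5+7+8+10)/5 = 34/5.
E[X | machine 3] = (1+2+5+8)/4 = 4.
E[X] = (1/3)·(23/4) + (1/3)·(34/5) + (1/3)·(4) = 331/60.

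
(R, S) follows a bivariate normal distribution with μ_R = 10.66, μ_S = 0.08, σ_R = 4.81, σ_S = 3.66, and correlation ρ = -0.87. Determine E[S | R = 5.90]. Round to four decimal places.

E[S | R=x] = μ_S + ρ(σ_S/σ_R)(x − μ_R) for jointly normal variables.
E[S | R=5.90] = 0.08 + (-0.87)·(3.66/4.81)·(5.90 − (10.66)) = 0.08 + (-0.662)·(-4.76) = 3.2311.

3.2311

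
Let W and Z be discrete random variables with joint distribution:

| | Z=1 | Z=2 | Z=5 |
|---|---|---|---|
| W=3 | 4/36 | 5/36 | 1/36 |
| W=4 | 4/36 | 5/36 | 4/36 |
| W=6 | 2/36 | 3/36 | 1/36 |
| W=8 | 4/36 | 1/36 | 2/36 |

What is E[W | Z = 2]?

61/14

P(Z = 2) = 7/18.
Σ W·P over the event = 3·(5/36) + 4·(5/36) + 6·(3/36) + 8·(1/36) = 61/36.
E[W | Z = 2] = (61/36) / (7/18) = 61/14.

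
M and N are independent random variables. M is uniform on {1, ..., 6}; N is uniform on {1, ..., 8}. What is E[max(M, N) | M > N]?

P(M > N) = 5/16.
Summing max(M,N)·P(x,y) over outcomes with M > N gives 35/24.
E[max(M, N) | M > N] = (35/24) / (5/16) = 14/3.

14/3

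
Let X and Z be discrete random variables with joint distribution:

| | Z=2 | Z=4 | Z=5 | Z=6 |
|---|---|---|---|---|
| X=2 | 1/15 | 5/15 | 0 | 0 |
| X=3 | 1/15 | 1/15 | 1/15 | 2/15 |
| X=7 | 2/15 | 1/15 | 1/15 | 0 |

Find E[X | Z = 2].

P(Z = 2) = 4/15.
Σ X·P over the event = 2·(1/15) + 3·(1/15) + 7·(2/15) = 19/15.
E[X | Z = 2] = (19/15) / (4/15) = 19/4.

19/4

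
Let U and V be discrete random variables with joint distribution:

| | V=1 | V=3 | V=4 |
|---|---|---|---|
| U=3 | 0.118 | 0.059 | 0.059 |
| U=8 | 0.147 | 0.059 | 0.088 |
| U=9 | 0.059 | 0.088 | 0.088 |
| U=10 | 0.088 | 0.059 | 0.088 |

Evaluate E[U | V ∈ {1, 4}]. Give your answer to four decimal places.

P(V ∈ {1, 4}) = 0.735.
Summing U·P(U=x,V=y) over the conditioning event gives 5.494.
E[U | V ∈ {1, 4}] = (5.494) / (0.735) = 7.4748.

7.4748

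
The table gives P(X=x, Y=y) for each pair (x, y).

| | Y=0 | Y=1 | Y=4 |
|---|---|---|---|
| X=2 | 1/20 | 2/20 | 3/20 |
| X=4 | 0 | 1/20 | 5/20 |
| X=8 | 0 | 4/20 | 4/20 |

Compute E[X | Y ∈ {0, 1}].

P(Y ∈ {0, 1}) = 2/5.
Σ X·P over the event = 2·(1/20) + 2·(2/20) + 4·(1/20) + 8·(4/20) = 21/10.
E[X | Y ∈ {0, 1}] = (21/10) / (2/5) = 21/4.

21/4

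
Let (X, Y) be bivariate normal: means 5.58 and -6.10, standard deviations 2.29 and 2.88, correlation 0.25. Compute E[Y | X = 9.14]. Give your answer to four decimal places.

-4.9807

The regression of Y on X has slope ρ·σ_Y/σ_X and passes through (μ_X, μ_Y).
E[Y | X=9.14] = -6.10 + (0.25)·(2.88/2.29)·(9.14 − (5.58)) = -6.10 + (0.31441)·(3.56) = -4.9807.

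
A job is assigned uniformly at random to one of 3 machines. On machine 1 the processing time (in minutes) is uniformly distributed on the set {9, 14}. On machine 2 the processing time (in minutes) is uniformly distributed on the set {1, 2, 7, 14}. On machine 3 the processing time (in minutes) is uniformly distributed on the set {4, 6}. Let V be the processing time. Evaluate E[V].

15/2

E[V | machine 1] = (9+14)/2 = 23/2.
E[V | machine 2] = (1+2+7+14)/4 = 6.
E[V | machine 3] = (4+6)/2 = 5.
E[V] = (1/3)·(23/2) + (1/3)·(6) + (1/3)·(5) = 15/2.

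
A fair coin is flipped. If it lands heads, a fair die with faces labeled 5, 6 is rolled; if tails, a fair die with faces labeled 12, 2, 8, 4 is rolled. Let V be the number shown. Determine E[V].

E[V | heads] = (5+6)/2 = 11/2.
E[V | tails] = (12+2+8+4)/4 = 13/2.
By the law of total expectation,
E[V] = (1/2)·(11/2) + (1/2)·(13/2) = 6.

6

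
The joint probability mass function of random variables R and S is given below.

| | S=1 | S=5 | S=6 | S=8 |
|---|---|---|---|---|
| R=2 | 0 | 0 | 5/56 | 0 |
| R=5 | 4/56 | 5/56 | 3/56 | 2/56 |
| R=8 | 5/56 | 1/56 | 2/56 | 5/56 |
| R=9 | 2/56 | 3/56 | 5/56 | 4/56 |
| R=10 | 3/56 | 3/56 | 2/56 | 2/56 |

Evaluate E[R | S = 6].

106/17

P(S = 6) = 17/56.
Σ R·P over the event = 2·(5/56) + 5·(3/56) + 8·(2/56) + 9·(5/56) + 10·(2/56) = 53/28.
E[R | S = 6] = (53/28) / (17/56) = 106/17.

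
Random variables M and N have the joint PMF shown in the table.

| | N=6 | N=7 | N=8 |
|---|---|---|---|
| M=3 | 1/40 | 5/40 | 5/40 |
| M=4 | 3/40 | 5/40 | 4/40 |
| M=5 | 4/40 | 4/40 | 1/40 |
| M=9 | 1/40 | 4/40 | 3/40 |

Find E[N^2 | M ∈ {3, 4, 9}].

1634/31

P(M ∈ {3, 4, 9}) = 31/40.
Summing N^2·P(M=x,N=y) over the conditioning event gives 817/20.
E[N^2 | M ∈ {3, 4, 9}] = (817/20) / (31/40) = 1634/31.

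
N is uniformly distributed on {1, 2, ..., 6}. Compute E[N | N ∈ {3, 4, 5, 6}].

P(N ∈ {3, 4, 5, 6}) = 2/3.
Σ over the event: 3·1/6 + 4·1/6 + 5·1/6 + 6·1/6 = 3.
E[N | N ∈ {3, 4, 5, 6}] = (3) / (2/3) = 9/2.

9/2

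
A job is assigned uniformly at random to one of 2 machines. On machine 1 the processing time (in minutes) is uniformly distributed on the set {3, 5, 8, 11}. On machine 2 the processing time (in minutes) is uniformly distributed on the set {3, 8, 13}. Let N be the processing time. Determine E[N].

E[N | machine 1] = (3+5+8+11)/4 = 27/4.
E[N | machine 2] = (3+8+13)/3 = 8.
By the law of total expectation,
E[N] = (1/2)·(27/4) + (1/2)·(8) = 59/8.

59/8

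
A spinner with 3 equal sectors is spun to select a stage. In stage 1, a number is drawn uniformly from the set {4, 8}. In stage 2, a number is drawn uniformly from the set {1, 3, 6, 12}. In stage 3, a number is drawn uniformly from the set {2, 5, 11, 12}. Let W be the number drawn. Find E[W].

E[W | stage 1] = (4+8)/2 = 6.
E[W | stage 2] = (1+3+6+12)/4 = 11/2.
E[W | stage 3] = (2+5+11+12)/4 = 15/2.
By the law of total expectation,
E[W] = (1/3)·(6) + (1/3)·(11/2) + (1/3)·(15/2) = 19/3.

19/3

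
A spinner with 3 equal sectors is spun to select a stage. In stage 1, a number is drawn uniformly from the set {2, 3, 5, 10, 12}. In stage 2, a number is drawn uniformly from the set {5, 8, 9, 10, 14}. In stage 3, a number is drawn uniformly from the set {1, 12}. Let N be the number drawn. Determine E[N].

221/30

E[N | stage 1] = (2+3+5+10+12)/5 = 32/5.
E[N | stage 2] = (5+8+9+10+14)/5 = 46/5.
E[N | stage 3] = (1+12)/2 = 13/2.
By the law of total expectation,
E[N] = (1/3)·(32/5) + (1/3)·(46/5) + (1/3)·(13/2) = 221/30.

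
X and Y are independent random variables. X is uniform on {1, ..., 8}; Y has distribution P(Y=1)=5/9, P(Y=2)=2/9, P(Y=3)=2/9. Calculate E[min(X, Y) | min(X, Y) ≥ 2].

17/7

P(min(X, Y) ≥ 2) = 7/18.
Summing min(X,Y)·P(x,y) over outcomes with min(X, Y) ≥ 2 gives 17/18.
E[min(X, Y) | min(X, Y) ≥ 2] = (17/18) / (7/18) = 17/7.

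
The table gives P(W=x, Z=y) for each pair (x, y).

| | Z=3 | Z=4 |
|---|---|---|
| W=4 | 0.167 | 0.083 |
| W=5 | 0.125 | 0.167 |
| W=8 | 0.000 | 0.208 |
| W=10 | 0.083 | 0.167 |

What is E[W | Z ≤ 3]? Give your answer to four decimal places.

5.6613

P(Z ≤ 3) = 0.375.
Σ W·P over the event = 4·(0.167) + 5·(0.125) + 10·(0.083) = 2.123.
E[W | Z ≤ 3] = (2.123) / (0.375) = 5.6613.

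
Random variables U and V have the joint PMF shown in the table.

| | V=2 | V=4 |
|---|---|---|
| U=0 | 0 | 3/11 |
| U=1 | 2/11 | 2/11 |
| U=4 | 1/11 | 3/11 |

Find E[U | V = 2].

P(V = 2) = 3/11.
Summing U·P(U=x,V=y) over the conditioning event gives 6/11.
E[U | V = 2] = (6/11) / (3/11) = 2.

2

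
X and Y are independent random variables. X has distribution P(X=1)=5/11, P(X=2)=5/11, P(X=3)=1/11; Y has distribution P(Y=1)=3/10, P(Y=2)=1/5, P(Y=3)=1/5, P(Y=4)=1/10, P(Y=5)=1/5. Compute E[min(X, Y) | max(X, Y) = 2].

P(max(X, Y) = 2) = 7/22.
Summing min(X,Y)·P(x,y) over outcomes with max(X, Y) = 2 gives 9/22.
E[min(X, Y) | max(X, Y) = 2] = (9/22) / (7/22) = 9/7.

9/7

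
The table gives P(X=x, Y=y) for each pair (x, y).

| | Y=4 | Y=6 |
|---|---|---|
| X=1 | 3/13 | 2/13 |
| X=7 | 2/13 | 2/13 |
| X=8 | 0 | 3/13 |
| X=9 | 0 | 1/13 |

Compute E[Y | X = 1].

24/5

P(X = 1) = 5/13.
Σ Y·P over the event = 4·(3/13) + 6·(2/13) = 24/13.
E[Y | X = 1] = (24/13) / (5/13) = 24/5.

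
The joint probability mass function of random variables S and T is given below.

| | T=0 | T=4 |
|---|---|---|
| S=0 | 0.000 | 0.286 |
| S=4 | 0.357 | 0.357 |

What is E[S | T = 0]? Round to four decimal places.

4.0000

P(T = 0) = 0.357.
Σ S·P over the event = 4·(0.357) = 1.428.
E[S | T = 0] = (1.428) / (0.357) = 4.0000.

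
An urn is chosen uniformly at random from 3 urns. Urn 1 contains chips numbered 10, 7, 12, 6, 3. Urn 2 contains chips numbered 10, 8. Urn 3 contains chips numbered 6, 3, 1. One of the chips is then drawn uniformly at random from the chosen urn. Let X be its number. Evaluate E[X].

E[X | urn 1] = (10+7+12+6+3)/5 = 38/5.
E[X | urn 2] = (10+8)/2 = 9.
E[X | urn 3] = (6+3+1)/3 = 10/3.
By the law of total expectation,
E[X] = (1/3)·(38/5) + (1/3)·(9) + (1/3)·(10/3) = 299/45.

299/45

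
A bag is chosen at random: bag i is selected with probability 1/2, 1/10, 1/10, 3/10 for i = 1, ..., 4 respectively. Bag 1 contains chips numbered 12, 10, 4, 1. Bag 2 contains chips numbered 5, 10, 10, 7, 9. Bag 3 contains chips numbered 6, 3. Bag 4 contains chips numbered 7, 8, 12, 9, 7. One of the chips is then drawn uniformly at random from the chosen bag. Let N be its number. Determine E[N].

289/40

E[N | bag 1] = (12+10+4+1)/4 = 27/4.
E[N | bag 2] = (5+10+10+7+9)/5 = 41/5.
E[N | bag 3] = (6+3)/2 = 9/2.
E[N | bag 4] = (7+8+12+9+7)/5 = 43/5.
By the law of total expectation,
E[N] = (1/2)·(27/4) + (1/10)·(41/5) + (1/10)·(9/2) + (3/10)·(43/5) = 289/40.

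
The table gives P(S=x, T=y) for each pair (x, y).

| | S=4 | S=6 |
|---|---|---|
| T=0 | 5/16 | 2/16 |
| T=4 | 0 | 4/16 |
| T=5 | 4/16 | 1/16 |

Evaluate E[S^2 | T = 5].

20

P(T = 5) = 5/16.
Σ S^2·P over the event = 16·(4/16) + 36·(1/16) = 25/4.
E[S^2 | T = 5] = (25/4) / (5/16) = 20.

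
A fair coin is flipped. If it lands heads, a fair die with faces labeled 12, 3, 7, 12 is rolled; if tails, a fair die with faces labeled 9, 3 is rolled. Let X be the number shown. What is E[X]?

E[X | heads] = (12+3+7+12)/4 = 17/2.
E[X | tails] = (9+3)/2 = 6.
E[X] = (1/2)·(17/2) + (1/2)·(6) = 29/4.

29/4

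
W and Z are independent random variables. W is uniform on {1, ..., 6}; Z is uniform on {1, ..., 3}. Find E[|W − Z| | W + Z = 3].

1

Outcomes with W + Z = 3: (1,2), (2,1), each with probability 1/18.
E[|W − Z| | W + Z = 3] = (1 + 1) / 2 = 1.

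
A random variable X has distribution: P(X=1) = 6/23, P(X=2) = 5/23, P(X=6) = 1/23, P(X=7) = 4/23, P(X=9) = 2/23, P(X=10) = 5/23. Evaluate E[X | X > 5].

17/2

P(X > 5) = 12/23.
Σ over the event: 6·1/23 + 7·4/23 + 9·2/23 + 10·5/23 = 102/23.
E[X | X > 5] = (102/23) / (12/23) = 17/2.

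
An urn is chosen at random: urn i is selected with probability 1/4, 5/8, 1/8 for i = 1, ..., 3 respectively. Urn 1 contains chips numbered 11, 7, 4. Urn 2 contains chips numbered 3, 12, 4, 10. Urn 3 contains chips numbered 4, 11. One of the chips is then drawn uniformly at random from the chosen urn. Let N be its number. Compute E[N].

701/96

E[N | urn 1] = (11+7+4)/3 = 22/3.
E[N | urn 2] = (3+12+4+10)/4 = 29/4.
E[N | urn 3] = (4+11)/2 = 15/2.
E[N] = (1/4)·(22/3) + (5/8)·(29/4) + (1/8)·(15/2) = 701/96.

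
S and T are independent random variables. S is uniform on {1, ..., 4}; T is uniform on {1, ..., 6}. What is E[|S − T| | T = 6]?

7/2

Outcomes with T = 6: (1,6), (2,6), (3,6), (4,6), each with probability 1/24.
E[|S − T| | T = 6] = (5 + 4 + 3 + 2) / 4 = 7/2.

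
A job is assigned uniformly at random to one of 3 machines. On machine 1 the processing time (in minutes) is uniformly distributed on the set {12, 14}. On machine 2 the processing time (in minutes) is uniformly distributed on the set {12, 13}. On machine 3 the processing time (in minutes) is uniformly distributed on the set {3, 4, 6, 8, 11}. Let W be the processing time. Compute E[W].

319/30

E[W | machine 1] = (12+14)/2 = 13.
E[W | machine 2] = (12+13)/2 = 25/2.
E[W | machine 3] = (3+4+6+8+11)/5 = 32/5.
E[W] = (1/3)·(13) + (1/3)·(25/2) + (1/3)·(32/5) = 319/30.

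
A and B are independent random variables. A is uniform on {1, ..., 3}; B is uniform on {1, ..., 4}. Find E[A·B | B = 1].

2

Outcomes with B = 1: (1,1), (2,1), (3,1), each with probability 1/12.
E[A·B | B = 1] = (1 + 2 + 3) / 3 = 2.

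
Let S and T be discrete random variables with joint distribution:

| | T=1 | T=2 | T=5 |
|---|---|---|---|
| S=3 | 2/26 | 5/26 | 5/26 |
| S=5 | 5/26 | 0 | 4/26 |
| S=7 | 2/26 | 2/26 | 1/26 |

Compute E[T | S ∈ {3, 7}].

P(S ∈ {3, 7}) = 17/26.
Σ T·P over the event = 1·(2/26) + 2·(5/26) + 5·(5/26) + 1·(2/26) + 2·(2/26) + 5·(1/26) = 24/13.
E[T | S ∈ {3, 7}] = (24/13) / (17/26) = 48/17.

48/17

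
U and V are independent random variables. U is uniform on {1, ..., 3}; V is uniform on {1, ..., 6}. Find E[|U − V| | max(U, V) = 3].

6/5

Outcomes with max(U, V) = 3: (1,3), (2,3), (3,1), (3,2), (3,3), each with probability 1/18.
E[|U − V| | max(U, V) = 3] = (2 + 1 + 2 + 1 + 0) / 5 = 6/5.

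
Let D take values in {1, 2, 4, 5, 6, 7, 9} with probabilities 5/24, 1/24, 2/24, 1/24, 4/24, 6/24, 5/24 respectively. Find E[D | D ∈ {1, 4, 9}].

P(D ∈ {1, 4, 9}) = 1/2.
Σ over the event: 1·5/24 + 4·1/12 + 9·5/24 = 29/12.
E[D | D ∈ {1, 4, 9}] = (29/12) / (1/2) = 29/6.

29/6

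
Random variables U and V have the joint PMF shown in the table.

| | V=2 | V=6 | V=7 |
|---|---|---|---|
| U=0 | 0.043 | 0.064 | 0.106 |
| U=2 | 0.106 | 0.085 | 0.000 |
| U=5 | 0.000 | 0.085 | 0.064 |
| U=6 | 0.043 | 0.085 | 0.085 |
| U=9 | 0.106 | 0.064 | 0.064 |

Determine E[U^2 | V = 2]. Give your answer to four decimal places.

P(V = 2) = 0.298.
Σ U^2·P over the event = 0·(0.043) + 4·(0.106) + 36·(0.043) + 81·(0.106) = 10.558.
E[U^2 | V = 2] = (10.558) / (0.298) = 35.4295.

35.4295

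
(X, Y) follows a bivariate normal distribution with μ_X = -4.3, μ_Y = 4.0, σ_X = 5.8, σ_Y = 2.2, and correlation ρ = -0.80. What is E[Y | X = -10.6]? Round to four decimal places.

The regression of Y on X has slope ρ·σ_Y/σ_X and passes through (μ_X, μ_Y).
E[Y | X=-10.6] = 4.0 + (-0.80)·(2.2/5.8)·(-10.6 − (-4.3)) = 4.0 + (-0.30345)·(-6.3) = 5.9117.

5.9117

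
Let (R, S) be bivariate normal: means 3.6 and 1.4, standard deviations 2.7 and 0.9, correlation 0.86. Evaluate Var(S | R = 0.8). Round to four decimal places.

0.2109

Var(S | R=x) = (1 − ρ²)·σ_S².
Var(S | R=0.8) = (0.9)²·(1 − (0.86)²) = 0.81·0.2604 = 0.2109.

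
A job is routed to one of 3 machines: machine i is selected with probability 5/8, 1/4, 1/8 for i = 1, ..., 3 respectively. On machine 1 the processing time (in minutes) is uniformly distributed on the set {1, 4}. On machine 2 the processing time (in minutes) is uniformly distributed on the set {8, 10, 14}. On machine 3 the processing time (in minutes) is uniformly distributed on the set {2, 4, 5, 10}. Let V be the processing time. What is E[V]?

469/96

E[V | machine 1] = (1+4)/2 = 5/2.
E[V | machine 2] = (8+10+14)/3 = 32/3.
E[V | machine 3] = (2+4+5+10)/4 = 21/4.
By the law of total expectation,
E[V] = (5/8)·(5/2) + (1/4)·(32/3) + (1/8)·(21/4) = 469/96.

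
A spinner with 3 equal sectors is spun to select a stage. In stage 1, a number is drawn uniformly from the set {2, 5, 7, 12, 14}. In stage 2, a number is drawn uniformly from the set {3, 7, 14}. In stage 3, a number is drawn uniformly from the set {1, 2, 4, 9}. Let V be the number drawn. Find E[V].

E[V | stage 1] = (2+5+7+12+14)/5 = 8.
E[V | stage 2] = (3+7+14)/3 = 8.
E[V | stage 3] = (1+2+4+9)/4 = 4.
E[V] = (1/3)·(8) + (1/3)·(8) + (1/3)·(4) = 20/3.

20/3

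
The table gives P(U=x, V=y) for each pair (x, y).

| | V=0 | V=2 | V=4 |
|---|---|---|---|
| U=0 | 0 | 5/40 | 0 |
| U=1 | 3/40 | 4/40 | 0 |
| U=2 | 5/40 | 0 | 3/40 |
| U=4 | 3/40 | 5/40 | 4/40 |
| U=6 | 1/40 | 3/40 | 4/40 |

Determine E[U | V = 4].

46/11

P(V = 4) = 11/40.
Σ U·P over the event = 2·(3/40) + 4·(4/40) + 6·(4/40) = 23/20.
E[U | V = 4] = (23/20) / (11/40) = 46/11.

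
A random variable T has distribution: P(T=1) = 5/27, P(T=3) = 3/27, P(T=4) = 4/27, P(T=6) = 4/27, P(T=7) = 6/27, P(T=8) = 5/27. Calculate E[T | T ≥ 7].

P(T ≥ 7) = 11/27.
Σ over the event: 7·2/9 + 8·5/27 = 82/27.
E[T | T ≥ 7] = (82/27) / (11/27) = 82/11.

82/11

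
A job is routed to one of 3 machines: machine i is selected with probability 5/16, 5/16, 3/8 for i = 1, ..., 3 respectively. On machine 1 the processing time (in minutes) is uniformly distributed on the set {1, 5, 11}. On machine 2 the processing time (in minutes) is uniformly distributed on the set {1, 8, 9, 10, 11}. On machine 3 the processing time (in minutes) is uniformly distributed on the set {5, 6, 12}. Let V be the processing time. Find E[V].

85/12

E[V | machine 1] = (1+5+11)/3 = 17/3.
E[V | machine 2] = (1+8+9+10+11)/5 = 39/5.
E[V | machine 3] = (5+6+12)/3 = 23/3.
E[V] = (5/16)·(17/3) + (5/16)·(39/5) + (3/8)·(23/3) = 85/12.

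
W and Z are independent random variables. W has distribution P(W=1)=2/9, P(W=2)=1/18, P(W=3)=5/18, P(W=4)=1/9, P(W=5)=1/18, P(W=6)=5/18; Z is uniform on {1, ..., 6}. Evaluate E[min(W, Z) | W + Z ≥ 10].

93/19

P(W + Z ≥ 10) = 19/108.
Summing min(W,Z)·P(x,y) over outcomes with W + Z ≥ 10 gives 31/36.
E[min(W, Z) | W + Z ≥ 10] = (31/36) / (19/108) = 93/19.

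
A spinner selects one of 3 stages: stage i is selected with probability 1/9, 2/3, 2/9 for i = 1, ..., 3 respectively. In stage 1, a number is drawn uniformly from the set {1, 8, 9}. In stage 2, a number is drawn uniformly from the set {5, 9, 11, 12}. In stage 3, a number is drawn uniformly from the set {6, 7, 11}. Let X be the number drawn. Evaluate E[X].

155/18

E[X | stage 1] = (1+8+9)/3 = 6.
E[X | stage 2] = (5+9+11+12)/4 = 37/4.
E[X | stage 3] = (6+7+11)/3 = 8.
E[X] = (1/9)·(6) + (2/3)·(37/4) + (2/9)·(8) = 155/18.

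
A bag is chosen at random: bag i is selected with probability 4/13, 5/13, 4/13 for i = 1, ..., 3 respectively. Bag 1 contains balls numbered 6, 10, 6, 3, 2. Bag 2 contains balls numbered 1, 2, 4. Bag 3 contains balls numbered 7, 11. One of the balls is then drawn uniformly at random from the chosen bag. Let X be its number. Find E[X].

E[X | bag 1] = (6+10+6+3+2)/5 = 27/5.
E[X | bag 2] = (1+2+4)/3 = 7/3.
E[X | bag 3] = (7+11)/2 = 9.
E[X] = (4/13)·(27/5) + (5/13)·(7/3) + (4/13)·(9) = 1039/195.

1039/195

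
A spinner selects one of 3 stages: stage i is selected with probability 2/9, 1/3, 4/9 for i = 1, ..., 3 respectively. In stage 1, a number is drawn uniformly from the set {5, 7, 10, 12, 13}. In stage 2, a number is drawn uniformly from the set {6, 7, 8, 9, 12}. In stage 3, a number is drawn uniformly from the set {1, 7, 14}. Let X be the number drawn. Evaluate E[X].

E[X | stage 1] = (5+7+10+12+13)/5 = 47/5.
E[X | stage 2] = (6+7+8+9+12)/5 = 42/5.
E[X | stage 3] = (1+7+14)/3 = 22/3.
By the law of total expectation,
E[X] = (2/9)·(47/5) + (1/3)·(42/5) + (4/9)·(22/3) = 220/27.

220/27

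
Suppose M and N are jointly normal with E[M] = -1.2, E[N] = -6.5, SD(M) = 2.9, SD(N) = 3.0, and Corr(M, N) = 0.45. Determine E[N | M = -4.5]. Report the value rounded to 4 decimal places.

E[N | M=x] = μ_N + ρ(σ_N/σ_M)(x − μ_M) for jointly normal variables.
E[N | M=-4.5] = -6.5 + (0.45)·(3.0/2.9)·(-4.5 − (-1.2)) = -6.5 + (0.46552)·(-3.3) = -8.0362.

-8.0362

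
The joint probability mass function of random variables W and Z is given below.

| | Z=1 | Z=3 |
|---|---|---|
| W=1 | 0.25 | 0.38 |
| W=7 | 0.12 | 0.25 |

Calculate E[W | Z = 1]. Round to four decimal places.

P(Z = 1) = 0.37.
Σ W·P over the event = 1·(0.25) + 7·(0.12) = 1.09.
E[W | Z = 1] = (1.09) / (0.37) = 2.9459.

2.9459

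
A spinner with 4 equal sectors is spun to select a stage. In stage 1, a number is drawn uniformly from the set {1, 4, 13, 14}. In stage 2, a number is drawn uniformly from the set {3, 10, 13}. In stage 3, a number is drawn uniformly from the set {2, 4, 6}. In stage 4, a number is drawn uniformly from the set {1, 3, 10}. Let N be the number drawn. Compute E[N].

E[N | stage 1] = (1+4+13+14)/4 = 8.
E[N | stage 2] = (3+10+13)/3 = 26/3.
E[N | stage 3] = (2+4+6)/3 = 4.
E[N | stage 4] = (1+3+10)/3 = 14/3.
By the law of total expectation,
E[N] = (1/4)·(8) + (1/4)·(26/3) + (1/4)·(4) + (1/4)·(14/3) = 19/3.

19/3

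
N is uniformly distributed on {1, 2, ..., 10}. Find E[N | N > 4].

Given N > 4, N is equally likely to be any of {5, 6, 7, 8, 9, 10}.
E[N | N > 4] = (5 + 6 + 7 + 8 + 9 + 10) / 6 = 15/2.

15/2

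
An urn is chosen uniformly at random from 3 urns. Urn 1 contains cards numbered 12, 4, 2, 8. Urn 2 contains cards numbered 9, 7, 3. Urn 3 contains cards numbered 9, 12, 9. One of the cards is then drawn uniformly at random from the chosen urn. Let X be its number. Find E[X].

E[X | urn 1] = (12+4+2+8)/4 = 13/2.
E[X | urn 2] = (9+7+3)/3 = 19/3.
E[X | urn 3] = (9+12+9)/3 = 10.
E[X] = (1/3)·(13/2) + (1/3)·(19/3) + (1/3)·(10) = 137/18.

137/18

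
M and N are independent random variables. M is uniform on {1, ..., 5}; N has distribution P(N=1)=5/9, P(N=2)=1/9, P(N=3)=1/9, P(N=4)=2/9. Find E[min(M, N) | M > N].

40/27

P(M > N) = 3/5.
Summing min(M,N)·P(x,y) over outcomes with M > N gives 8/9.
E[min(M, N) | M > N] = (8/9) / (3/5) = 40/27.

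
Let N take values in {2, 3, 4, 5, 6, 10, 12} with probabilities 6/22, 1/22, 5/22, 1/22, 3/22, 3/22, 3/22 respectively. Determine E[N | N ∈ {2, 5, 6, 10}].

5

P(N ∈ {2, 5, 6, 10}) = 13/22.
Σ over the event: 2·3/11 + 5·1/22 + 6·3/22 + 10·3/22 = 65/22.
E[N | N ∈ {2, 5, 6, 10}] = (65/22) / (13/22) = 5.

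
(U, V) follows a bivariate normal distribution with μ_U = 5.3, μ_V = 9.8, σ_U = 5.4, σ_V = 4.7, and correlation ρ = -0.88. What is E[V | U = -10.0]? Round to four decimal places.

The regression of V on U has slope ρ·σ_V/σ_U and passes through (μ_U, μ_V).
E[V | U=-10.0] = 9.8 + (-0.88)·(4.7/5.4)·(-10.0 − (5.3)) = 9.8 + (-0.76593)·(-15.3) = 21.5187.

21.5187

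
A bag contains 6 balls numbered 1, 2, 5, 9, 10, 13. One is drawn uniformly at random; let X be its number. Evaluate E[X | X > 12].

13

P(X > 12) = 1/6.
Σ over the event: 13·1/6 = 13/6.
E[X | X > 12] = (13/6) / (1/6) = 13.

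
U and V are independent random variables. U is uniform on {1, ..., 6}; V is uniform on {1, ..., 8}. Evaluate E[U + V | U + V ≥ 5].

P(U + V ≥ 5) = 7/8.
Summing (U+V)·P(x,y) over outcomes with U + V ≥ 5 gives 91/12.
E[U + V | U + V ≥ 5] = (91/12) / (7/8) = 26/3.

26/3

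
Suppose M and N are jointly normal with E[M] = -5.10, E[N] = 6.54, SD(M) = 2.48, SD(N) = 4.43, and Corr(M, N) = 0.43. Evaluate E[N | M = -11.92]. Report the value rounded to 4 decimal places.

1.3015

E[N | M=x] = μ_N + ρ(σ_N/σ_M)(x − μ_M) for jointly normal variables.
E[N | M=-11.92] = 6.54 + (0.43)·(4.43/2.48)·(-11.92 − (-5.10)) = 6.54 + (0.768105)·(-6.82) = 1.3015.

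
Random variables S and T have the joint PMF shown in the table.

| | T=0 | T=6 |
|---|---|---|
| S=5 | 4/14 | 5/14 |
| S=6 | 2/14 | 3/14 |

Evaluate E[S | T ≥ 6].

43/8

P(T ≥ 6) = 4/7.
Σ S·P over the event = 5·(5/14) + 6·(3/14) = 43/14.
E[S | T ≥ 6] = (43/14) / (4/7) = 43/8.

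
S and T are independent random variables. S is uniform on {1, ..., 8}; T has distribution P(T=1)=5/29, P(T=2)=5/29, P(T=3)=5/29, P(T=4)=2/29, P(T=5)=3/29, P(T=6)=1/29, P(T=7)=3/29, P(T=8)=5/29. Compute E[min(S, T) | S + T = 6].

37/20

P(S + T = 6) = 5/58.
Summing min(S,T)·P(x,y) over outcomes with S + T = 6 gives 37/232.
E[min(S, T) | S + T = 6] = (37/232) / (5/58) = 37/20.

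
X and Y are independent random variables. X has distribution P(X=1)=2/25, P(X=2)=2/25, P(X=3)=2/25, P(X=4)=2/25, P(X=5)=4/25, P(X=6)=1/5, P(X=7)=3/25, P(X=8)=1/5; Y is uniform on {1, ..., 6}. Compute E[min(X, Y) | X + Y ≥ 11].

P(X + Y ≥ 11) = 43/150.
Summing min(X,Y)·P(x,y) over outcomes with X + Y ≥ 11 gives 7/5.
E[min(X, Y) | X + Y ≥ 11] = (7/5) / (43/150) = 210/43.

210/43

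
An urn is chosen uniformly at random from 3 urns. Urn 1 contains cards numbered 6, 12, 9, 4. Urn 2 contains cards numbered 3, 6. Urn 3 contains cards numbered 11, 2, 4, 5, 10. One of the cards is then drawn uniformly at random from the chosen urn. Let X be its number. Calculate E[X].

373/60

E[X | urn 1] = (6+12+9+4)/4 = 31/4.
E[X | urn 2] = (3+6)/2 = 9/2.
E[X | urn 3] = (11+2+4+5+10)/5 = 32/5.
E[X] = (1/3)·(31/4) + (1/3)·(9/2) + (1/3)·(32/5) = 373/60.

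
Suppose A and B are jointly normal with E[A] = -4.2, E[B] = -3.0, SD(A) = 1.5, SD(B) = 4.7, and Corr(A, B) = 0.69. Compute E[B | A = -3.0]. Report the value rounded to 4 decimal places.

For a bivariate normal, E[B | A=x] = μ_B + ρ·(σ_B/σ_A)·(x − μ_A).
E[B | A=-3.0] = -3.0 + (0.69)·(4.7/1.5)·(-3.0 − (-4.2)) = -3.0 + (2.162)·(1.2) = -0.4056.

-0.4056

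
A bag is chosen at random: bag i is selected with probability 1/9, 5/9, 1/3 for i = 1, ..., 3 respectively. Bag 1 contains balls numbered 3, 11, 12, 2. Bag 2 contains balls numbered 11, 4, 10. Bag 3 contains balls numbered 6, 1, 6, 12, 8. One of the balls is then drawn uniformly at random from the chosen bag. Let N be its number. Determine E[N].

E[N | bag 1] = (3+11+12+2)/4 = 7.
E[N | bag 2] = (11+4+10)/3 = 25/3.
E[N | bag 3] = (6+1+6+12+8)/5 = 33/5.
E[N] = (1/9)·(7) + (5/9)·(25/3) + (1/3)·(33/5) = 1027/135.

1027/135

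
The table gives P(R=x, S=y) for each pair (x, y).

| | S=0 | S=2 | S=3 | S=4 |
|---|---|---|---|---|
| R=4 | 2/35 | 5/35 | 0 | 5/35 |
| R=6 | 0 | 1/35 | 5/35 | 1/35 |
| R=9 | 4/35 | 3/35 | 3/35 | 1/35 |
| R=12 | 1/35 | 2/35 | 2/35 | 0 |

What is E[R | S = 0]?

P(S = 0) = 1/5.
Σ R·P over the event = 4·(2/35) + 9·(4/35) + 12·(1/35) = 8/5.
E[R | S = 0] = (8/5) / (1/5) = 8.

8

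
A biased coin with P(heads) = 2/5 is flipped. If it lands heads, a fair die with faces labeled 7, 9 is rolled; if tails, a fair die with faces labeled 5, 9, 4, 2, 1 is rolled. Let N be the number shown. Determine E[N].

143/25

E[N | heads] = (7+9)/2 = 8.
E[N | tails] = (5+9+4+2+1)/5 = 21/5.
E[N] = (2/5)·(8) + (3/5)·(21/5) = 143/25.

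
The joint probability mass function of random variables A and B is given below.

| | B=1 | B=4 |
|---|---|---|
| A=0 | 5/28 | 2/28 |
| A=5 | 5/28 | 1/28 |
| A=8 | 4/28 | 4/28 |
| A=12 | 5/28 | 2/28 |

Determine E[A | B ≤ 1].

P(B ≤ 1) = 19/28.
Σ A·P over the event = 0·(5/28) + 5·(5/28) + 8·(4/28) + 12·(5/28) = 117/28.
E[A | B ≤ 1] = (117/28) / (19/28) = 117/19.

117/19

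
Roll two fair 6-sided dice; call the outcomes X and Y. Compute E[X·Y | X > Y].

35/3

P(X > Y) = 5/12.
Summing XY·P(x,y) over outcomes with X > Y gives 175/36.
E[X·Y | X > Y] = (175/36) / (5/12) = 35/3.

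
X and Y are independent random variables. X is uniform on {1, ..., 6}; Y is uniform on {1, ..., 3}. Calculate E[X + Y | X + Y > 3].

91/15

P(X + Y > 3) = 5/6.
Summing (X+Y)·P(x,y) over outcomes with X + Y > 3 gives 91/18.
E[X + Y | X + Y > 3] = (91/18) / (5/6) = 91/15.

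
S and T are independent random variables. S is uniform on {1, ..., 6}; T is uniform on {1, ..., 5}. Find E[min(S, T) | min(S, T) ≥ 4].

13/3

P(min(S, T) ≥ 4) = 1/5.
Summing min(S,T)·P(x,y) over outcomes with min(S, T) ≥ 4 gives 13/15.
E[min(S, T) | min(S, T) ≥ 4] = (13/15) / (1/5) = 13/3.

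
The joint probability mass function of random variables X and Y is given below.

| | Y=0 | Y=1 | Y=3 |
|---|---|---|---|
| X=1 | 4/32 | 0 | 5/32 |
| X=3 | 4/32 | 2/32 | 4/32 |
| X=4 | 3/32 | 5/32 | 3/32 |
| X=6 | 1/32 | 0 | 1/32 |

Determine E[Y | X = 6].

3/2

P(X = 6) = 1/16.
Σ Y·P over the event = 0·(1/32) + 3·(1/32) = 3/32.
E[Y | X = 6] = (3/32) / (1/16) = 3/2.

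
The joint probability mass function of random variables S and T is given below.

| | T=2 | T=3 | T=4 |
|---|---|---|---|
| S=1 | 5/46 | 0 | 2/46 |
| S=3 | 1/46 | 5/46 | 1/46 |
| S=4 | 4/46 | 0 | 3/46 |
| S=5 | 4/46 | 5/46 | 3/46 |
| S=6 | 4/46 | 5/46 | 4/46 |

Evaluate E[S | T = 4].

56/13

P(T = 4) = 13/46.
Σ S·P over the event = 1·(2/46) + 3·(1/46) + 4·(3/46) + 5·(3/46) + 6·(4/46) = 28/23.
E[S | T = 4] = (28/23) / (13/46) = 56/13.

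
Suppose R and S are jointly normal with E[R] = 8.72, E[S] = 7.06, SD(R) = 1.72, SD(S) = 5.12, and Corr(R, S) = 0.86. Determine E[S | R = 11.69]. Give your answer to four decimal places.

14.6632

The regression of S on R has slope ρ·σ_S/σ_R and passes through (μ_R, μ_S).
E[S | R=11.69] = 7.06 + (0.86)·(5.12/1.72)·(11.69 − (8.72)) = 7.06 + (2.56)·(2.97) = 14.6632.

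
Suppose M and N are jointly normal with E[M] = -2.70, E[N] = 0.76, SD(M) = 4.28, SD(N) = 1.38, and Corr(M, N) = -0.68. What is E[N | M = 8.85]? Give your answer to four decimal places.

-1.7724

The regression of N on M has slope ρ·σ_N/σ_M and passes through (μ_M, μ_N).
E[N | M=8.85] = 0.76 + (-0.68)·(1.38/4.28)·(8.85 − (-2.70)) = 0.76 + (-0.219252)·(11.55) = -1.7724.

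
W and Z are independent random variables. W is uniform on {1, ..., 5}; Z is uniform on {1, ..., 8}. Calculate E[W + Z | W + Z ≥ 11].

P(W + Z ≥ 11) = 3/20.
Summing (W+Z)·P(x,y) over outcomes with W + Z ≥ 11 gives 7/4.
E[W + Z | W + Z ≥ 11] = (7/4) / (3/20) = 35/3.

35/3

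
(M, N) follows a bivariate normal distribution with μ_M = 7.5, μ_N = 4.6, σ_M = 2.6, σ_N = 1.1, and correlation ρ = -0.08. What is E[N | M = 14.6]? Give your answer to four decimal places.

4.3597

For a bivariate normal, E[N | M=x] = μ_N + ρ·(σ_N/σ_M)·(x − μ_M).
E[N | M=14.6] = 4.6 + (-0.08)·(1.1/2.6)·(14.6 − (7.5)) = 4.6 + (-0.033846)·(7.1) = 4.3597.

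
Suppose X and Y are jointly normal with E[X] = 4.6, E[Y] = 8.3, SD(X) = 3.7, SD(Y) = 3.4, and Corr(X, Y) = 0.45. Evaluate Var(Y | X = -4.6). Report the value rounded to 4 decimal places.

For a bivariate normal, Var(Y | X=x) = σ_Y²(1 − ρ²).
Var(Y | X=-4.6) = (3.4)²·(1 − (0.45)²) = 11.56·0.7975 = 9.2191.

9.2191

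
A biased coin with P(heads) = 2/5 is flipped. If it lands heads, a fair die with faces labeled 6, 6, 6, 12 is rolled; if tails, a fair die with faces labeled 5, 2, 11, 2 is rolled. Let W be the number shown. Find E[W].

E[W | heads] = (6+6+6+12)/4 = 15/2.
E[W | tails] = (5+2+11+2)/4 = 5.
E[W] = (2/5)·(15/2) + (3/5)·(5) = 6.

6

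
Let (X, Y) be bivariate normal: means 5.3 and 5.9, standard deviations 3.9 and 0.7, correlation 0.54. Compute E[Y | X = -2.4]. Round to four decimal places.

5.1537

The regression of Y on X has slope ρ·σ_Y/σ_X and passes through (μ_X, μ_Y).
E[Y | X=-2.4] = 5.9 + (0.54)·(0.7/3.9)·(-2.4 − (5.3)) = 5.9 + (0.096923)·(-7.7) = 5.1537.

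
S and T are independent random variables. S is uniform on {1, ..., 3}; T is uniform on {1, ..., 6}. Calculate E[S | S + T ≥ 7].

Outcomes with S + T ≥ 7: (1,6), (2,5), (2,6), (3,4), (3,5), (3,6), each with probability 1/18.
E[S | S + T ≥ 7] = (1 + 2 + 2 + 3 + 3 + 3) / 6 = 7/3.

7/3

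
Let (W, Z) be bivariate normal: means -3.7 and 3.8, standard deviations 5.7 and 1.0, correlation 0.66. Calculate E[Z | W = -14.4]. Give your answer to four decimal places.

The regression of Z on W has slope ρ·σ_Z/σ_W and passes through (μ_W, μ_Z).
E[Z | W=-14.4] = 3.8 + (0.66)·(1.0/5.7)·(-14.4 − (-3.7)) = 3.8 + (0.115789)·(-10.7) = 2.5611.

2.5611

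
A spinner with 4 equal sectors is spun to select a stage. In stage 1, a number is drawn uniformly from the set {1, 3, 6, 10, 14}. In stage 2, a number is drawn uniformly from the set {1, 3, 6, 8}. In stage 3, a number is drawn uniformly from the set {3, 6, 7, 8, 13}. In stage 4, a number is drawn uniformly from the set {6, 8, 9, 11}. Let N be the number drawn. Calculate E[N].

34/5

E[N | stage 1] = (1+3+6+10+14)/5 = 34/5.
E[N | stage 2] = (1+3+6+8)/4 = 9/2.
E[N | stage 3] = (3+6+7+8+13)/5 = 37/5.
E[N | stage 4] = (6+8+9+11)/4 = 17/2.
By the law of total expectation,
E[N] = (1/4)·(34/5) + (1/4)·(9/2) + (1/4)·(37/5) + (1/4)·(17/2) = 34/5.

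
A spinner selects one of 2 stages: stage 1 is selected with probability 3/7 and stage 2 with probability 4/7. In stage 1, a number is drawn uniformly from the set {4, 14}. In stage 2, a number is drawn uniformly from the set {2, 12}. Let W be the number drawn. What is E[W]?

55/7

E[W | stage 1] = (4+14)/2 = 9.
E[W | stage 2] = (2+12)/2 = 7.
E[W] = (3/7)·(9) + (4/7)·(7) = 55/7.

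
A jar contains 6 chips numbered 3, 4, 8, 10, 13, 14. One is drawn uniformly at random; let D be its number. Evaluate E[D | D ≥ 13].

P(D ≥ 13) = 1/3.
Σ over the event: 13·1/6 + 14·1/6 = 9/2.
E[D | D ≥ 13] = (9/2) / (1/3) = 27/2.

27/2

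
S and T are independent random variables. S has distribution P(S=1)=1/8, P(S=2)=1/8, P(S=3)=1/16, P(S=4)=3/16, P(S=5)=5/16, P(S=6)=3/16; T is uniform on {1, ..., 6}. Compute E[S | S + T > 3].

188/45

P(S + T > 3) = 15/16.
Summing S·P(x,y) over outcomes with S + T > 3 gives 47/12.
E[S | S + T > 3] = (47/12) / (15/16) = 188/45.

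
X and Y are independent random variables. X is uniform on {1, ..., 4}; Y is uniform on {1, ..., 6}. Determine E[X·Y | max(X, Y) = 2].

P(max(X, Y) = 2) = 1/8.
Summing XY·P(x,y) over outcomes with max(X, Y) = 2 gives 1/3.
E[X·Y | max(X, Y) = 2] = (1/3) / (1/8) = 8/3.

8/3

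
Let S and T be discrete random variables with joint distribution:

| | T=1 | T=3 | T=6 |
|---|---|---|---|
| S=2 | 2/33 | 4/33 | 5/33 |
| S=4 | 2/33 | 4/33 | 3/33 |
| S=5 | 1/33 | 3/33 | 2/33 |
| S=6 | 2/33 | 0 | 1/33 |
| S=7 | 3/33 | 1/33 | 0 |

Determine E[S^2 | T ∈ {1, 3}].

P(T ∈ {1, 3}) = 2/3.
Summing S^2·P(S=x,T=y) over the conditioning event gives 488/33.
E[S^2 | T ∈ {1, 3}] = (488/33) / (2/3) = 244/11.

244/11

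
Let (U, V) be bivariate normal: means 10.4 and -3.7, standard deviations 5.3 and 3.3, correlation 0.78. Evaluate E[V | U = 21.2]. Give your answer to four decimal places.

1.5451

For a bivariate normal, E[V | U=x] = μ_V + ρ·(σ_V/σ_U)·(x − μ_U).
E[V | U=21.2] = -3.7 + (0.78)·(3.3/5.3)·(21.2 − (10.4)) = -3.7 + (0.48566)·(10.8) = 1.5451.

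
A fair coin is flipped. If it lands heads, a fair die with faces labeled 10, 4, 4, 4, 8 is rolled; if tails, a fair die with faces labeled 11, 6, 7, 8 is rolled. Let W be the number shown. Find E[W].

E[W | heads] = (10+4+4+4+8)/5 = 6.
E[W | tails] = (11+6+7+8)/4 = 8.
E[W] = (1/2)·(6) + (1/2)·(8) = 7.

7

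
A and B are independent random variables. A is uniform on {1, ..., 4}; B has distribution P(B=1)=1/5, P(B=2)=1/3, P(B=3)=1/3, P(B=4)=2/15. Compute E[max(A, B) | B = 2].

11/4

P(B = 2) = 1/3.
Summing max(A,B)·P(x,y) over outcomes with B = 2 gives 11/12.
E[max(A, B) | B = 2] = (11/12) / (1/3) = 11/4.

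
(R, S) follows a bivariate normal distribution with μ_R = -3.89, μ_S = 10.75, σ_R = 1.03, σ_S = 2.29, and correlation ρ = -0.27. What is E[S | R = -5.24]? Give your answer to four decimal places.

11.5604

The regression of S on R has slope ρ·σ_S/σ_R and passes through (μ_R, μ_S).
E[S | R=-5.24] = 10.75 + (-0.27)·(2.29/1.03)·(-5.24 − (-3.89)) = 10.75 + (-0.60029)·(-1.35) = 11.5604.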